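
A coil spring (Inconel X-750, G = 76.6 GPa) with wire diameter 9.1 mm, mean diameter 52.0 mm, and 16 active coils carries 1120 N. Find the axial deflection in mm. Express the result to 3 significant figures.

38.4 mm

k = Gd⁴/(8D³N_a) = (76.6×10³)(9.1⁴)/(8·52.0³·16) = 29.186 N/mm
δ = F/k = 1120 / 29.186 = 38.375 mm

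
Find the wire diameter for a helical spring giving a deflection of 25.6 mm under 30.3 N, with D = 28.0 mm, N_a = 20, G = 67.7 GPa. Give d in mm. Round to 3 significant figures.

Required rate k = F/δ = 30.3/25.6 = 1.1836 N/mm
d = (8D³N_a·k / G)^(1/4) = (8·28.0³·20·1.1836 / (67.7×10³))^0.25
  = (61.406)^0.25 = 2.7993 mm

2.80 mm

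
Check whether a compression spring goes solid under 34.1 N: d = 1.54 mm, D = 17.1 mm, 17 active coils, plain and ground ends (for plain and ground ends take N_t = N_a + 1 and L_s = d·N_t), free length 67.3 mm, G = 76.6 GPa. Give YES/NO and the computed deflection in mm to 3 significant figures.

k = Gd⁴/(8D³N_a) = (76.6×10³)(1.54⁴)/(8·17.1³·17) = 0.63356 N/mm
N_t = 18; L_s = 1.54·18 = 27.72 mm; δ_solid = L₀ − L_s = 67.3 − 27.72 = 39.58 mm
δ = F/k = 34.1/0.63356 = 53.823 mm
δ ≥ δ_solid → spring goes solid

YES, δ = 53.8 mm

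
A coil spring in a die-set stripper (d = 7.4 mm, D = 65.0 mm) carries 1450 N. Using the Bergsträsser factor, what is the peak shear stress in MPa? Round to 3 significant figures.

Spring index C = D/d = 65.0/7.4 = 8.7838
K_B = (4C+2)/(4C−3) = 37.135/32.135 = 1.1556
τ₀ = 8FD/(πd³) = 8·1450·65.0/(π·7.4³) = 754000/1273 = 592.28 MPa
τ_max = K·τ₀ = 1.1556 × 592.28 = 684.43 MPa

684 MPa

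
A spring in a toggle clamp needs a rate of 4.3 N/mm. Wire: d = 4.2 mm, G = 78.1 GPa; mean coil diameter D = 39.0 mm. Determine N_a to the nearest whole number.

N_a = Gd⁴/(8D³k) = (78.1×10³ × 4.2⁴)/(8 × 39.0³ × 4.3)
    = 2.43023e+07 / 2.04057e+06 = 11.91 → 12 coils

12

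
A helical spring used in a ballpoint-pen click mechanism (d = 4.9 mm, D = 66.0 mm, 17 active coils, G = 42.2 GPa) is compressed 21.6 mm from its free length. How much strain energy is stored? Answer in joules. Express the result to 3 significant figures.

0.145 J

k = Gd⁴/(8D³N_a) = (42.2×10³)(4.9⁴)/(8·66.0³·17) = 0.62219 N/mm
U = ½kδ² = 0.5 × 0.62219 × 21.6² = 145.15 N·mm = 0.14515 J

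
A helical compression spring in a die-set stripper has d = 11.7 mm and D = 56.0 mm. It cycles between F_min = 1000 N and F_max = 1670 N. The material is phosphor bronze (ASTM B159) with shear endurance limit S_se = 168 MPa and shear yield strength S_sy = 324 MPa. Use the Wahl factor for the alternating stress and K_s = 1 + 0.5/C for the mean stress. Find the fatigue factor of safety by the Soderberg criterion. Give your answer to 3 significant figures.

C = D/d = 56.0/11.7 = 4.7863; K_W = (4C−1)/(4C−4)+0.615/C = 1.3266; K_s = 1+0.5/C = 1.1045
F_a = (F_max−F_min)/2 = 335 N; F_m = (F_max+F_min)/2 = 1335 N
τ_a = K_W·8F_aD/(πd³) = 1.3266 × 29.827 = 39.568 MPa
τ_m = K_s·8F_mD/(πd³) = 1.1045 × 118.86 = 131.28 MPa
Soderberg: 1/n_f = τ_a/S_se + τ_m/S_sy = 39.568/168 + 131.28/324 = 0.23553 + 0.40519 = 0.64071
n_f = 1/0.64071 = 1.561

1.56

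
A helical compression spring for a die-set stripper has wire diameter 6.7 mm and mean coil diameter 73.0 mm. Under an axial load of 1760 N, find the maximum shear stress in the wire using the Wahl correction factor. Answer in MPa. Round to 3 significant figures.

1230 MPa

Spring index C = D/d = 73.0/6.7 = 10.8955
K_W = (4C−1)/(4C−4) + 0.615/C = 42.582/39.582 + 0.0564 = 1.1322
τ₀ = 8FD/(πd³) = 8·1760·73.0/(π·6.7³) = 1.02784e+06/944.87 = 1087.8 MPa
τ_max = K·τ₀ = 1.1322 × 1087.8 = 1231.7 MPa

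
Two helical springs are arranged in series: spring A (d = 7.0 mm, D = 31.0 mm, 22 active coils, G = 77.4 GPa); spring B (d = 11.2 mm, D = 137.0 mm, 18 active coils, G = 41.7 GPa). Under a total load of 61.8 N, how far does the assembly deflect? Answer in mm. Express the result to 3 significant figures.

k_A = Gd⁴/(8D³N_a) = (77.4×10³)(7.0⁴)/(8·31.0³·22) = 35.443 N/mm
k_B = Gd⁴/(8D³N_a) = (41.7×10³)(11.2⁴)/(8·137.0³·18) = 1.7721 N/mm
Series: 1/k_eq = 1/35.443 + 1/1.7721 = 0.59252; k_eq = 1.6877 N/mm
δ = F/k_eq = 61.8/1.6877 = 36.618 mm

36.6 mm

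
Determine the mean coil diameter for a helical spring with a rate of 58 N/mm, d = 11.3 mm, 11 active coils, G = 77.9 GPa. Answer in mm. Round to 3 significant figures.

D = (Gd⁴/(8N_a·k))^(1/3) = (77.9×10³·11.3⁴/(8·11·58))^(1/3)
  = (248852)^(1/3) = 62.8995 mm

62.9 mm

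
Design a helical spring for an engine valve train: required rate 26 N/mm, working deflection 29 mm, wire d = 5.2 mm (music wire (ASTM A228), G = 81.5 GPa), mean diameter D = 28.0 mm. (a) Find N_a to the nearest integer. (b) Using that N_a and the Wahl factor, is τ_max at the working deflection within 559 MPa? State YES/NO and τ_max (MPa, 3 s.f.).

(a) 13 coils; (b) YES, τ_max = 493 MPa

N_a = Gd⁴/(8D³k) = (81.5×10³)(5.2⁴)/(8·28.0³·26) = 13.05 → N_a = 13
Actual rate k = Gd⁴/(8D³·13) = 26.101 N/mm
Working load F = kδ = 26.101·29 = 756.94 N
C = 28.0/5.2 = 5.3846; K_W = (4C−1)/(4C−4)+0.615/C = 1.2853
τ_max = K_W·8FD/(πd³) = 1.2853·383.84 = 493.34 MPa
τ_max ≤ 559 MPa → acceptable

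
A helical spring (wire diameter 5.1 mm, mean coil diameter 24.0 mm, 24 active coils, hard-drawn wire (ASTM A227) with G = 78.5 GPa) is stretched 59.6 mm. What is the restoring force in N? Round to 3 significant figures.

k = Gd⁴/(8D³N_a) = (78.5×10³)(5.1⁴)/(8·24.0³·24) = 20.009 N/mm
F = k·δ = 20.009 × 59.6 = 1192.5 N

1190 N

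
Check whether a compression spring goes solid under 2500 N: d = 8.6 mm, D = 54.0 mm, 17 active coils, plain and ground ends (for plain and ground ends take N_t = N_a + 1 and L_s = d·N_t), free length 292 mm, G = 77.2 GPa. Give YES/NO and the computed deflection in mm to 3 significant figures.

k = Gd⁴/(8D³N_a) = (77.2×10³)(8.6⁴)/(8·54.0³·17) = 19.719 N/mm
N_t = 18; L_s = 8.6·18 = 154.8 mm; δ_solid = L₀ − L_s = 292 − 154.8 = 137.2 mm
δ = F/k = 2500/19.719 = 126.78 mm
δ < δ_solid → spring does not go solid

NO, δ = 127 mm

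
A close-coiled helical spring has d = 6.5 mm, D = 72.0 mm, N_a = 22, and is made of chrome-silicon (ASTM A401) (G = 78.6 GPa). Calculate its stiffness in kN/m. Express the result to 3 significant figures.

2.14 kN/m

k = Gd⁴/(8D³N_a) = (78.6×10³ × 6.5⁴) / (8 × 72.0³ × 22)
  = 1.40306e+08 / 6.56916e+07 = 2.1358 N/mm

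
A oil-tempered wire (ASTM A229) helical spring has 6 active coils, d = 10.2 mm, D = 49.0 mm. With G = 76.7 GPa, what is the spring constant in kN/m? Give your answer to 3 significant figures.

147 kN/m

k = Gd⁴/(8D³N_a) = (76.7×10³ × 10.2⁴) / (8 × 49.0³ × 6)
  = 8.30225e+08 / 5.64715e+06 = 147.02 N/mm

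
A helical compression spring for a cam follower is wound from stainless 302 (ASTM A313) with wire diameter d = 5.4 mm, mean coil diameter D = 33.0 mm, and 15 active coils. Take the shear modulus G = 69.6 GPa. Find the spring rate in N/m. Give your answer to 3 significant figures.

13700 N/m

k = Gd⁴/(8D³N_a) = (69.6×10³ × 5.4⁴) / (8 × 33.0³ × 15)
  = 5.91813e+07 / 4.31244e+06 = 13.723 N/mm = 13723 N/m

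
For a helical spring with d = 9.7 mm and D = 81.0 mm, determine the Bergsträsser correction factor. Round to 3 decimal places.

1.164

C = D/d = 81.0/9.7 = 8.3505
K_B = (4C+2)/(4C−3) = 35.402/30.402 = 1.1645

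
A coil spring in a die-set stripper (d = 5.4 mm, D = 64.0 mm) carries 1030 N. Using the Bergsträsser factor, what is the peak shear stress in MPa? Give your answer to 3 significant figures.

Spring index C = D/d = 64.0/5.4 = 11.8519
K_B = (4C+2)/(4C−3) = 49.407/44.407 = 1.1126
τ₀ = 8FD/(πd³) = 8·1030·64.0/(π·5.4³) = 527360/494.69 = 1066 MPa
τ_max = K·τ₀ = 1.1126 × 1066 = 1186.1 MPa

1190 MPa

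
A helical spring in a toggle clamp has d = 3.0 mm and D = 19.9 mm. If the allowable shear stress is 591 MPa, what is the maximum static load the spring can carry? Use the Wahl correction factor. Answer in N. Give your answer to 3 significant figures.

257 N

C = D/d = 19.9/3.0 = 6.6333
K_W = (4C−1)/(4C−4) + 0.615/C = 25.533/22.533 + 0.0927 = 1.2258
τ_max = K·8FD/(πd³) → F_max = τ_allow·πd³/(8DK)
F_max = 591·π·3.0³/(8·19.9·1.2258) = 50130/195.16 = 256.87 N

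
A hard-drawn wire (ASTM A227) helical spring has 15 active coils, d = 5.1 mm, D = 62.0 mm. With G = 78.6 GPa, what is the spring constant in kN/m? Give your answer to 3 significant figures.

k = Gd⁴/(8D³N_a) = (78.6×10³ × 5.1⁴) / (8 × 62.0³ × 15)
  = 5.31745e+07 / 2.85994e+07 = 1.8593 N/mm

1.86 kN/m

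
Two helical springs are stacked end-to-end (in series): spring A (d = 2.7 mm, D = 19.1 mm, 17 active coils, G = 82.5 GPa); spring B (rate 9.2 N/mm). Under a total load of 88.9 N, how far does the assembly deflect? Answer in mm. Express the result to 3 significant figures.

28.9 mm

k_A = Gd⁴/(8D³N_a) = (82.5×10³)(2.7⁴)/(8·19.1³·17) = 4.6267 N/mm
Series: 1/k_eq = 1/4.6267 + 1/9.2 = 0.32483; k_eq = 3.0785 N/mm
δ = F/k_eq = 88.9/3.0785 = 28.878 mm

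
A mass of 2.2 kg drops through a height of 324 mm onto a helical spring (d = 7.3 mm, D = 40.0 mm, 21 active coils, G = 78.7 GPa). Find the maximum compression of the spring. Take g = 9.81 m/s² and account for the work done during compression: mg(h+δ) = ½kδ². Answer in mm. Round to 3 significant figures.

27.0 mm

k = Gd⁴/(8D³N_a) = (78.7×10³)(7.3⁴)/(8·40.0³·21) = 20.786 N/mm
W = mg = 2.2 × 9.81 = 21.582 N
½kδ² − Wδ − Wh = 0 → δ = (W + √(W² + 2kWh))/k
δ = (21.582 + √(465.78 + 290699))/20.786 = (21.582 + 539.6)/20.786 = 26.998 mm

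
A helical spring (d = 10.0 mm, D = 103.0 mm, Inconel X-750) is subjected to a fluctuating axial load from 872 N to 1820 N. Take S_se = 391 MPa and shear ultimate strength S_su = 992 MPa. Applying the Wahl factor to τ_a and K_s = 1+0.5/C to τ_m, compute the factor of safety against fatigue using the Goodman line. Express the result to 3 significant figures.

1.36

C = D/d = 103.0/10.0 = 10.3000; K_W = (4C−1)/(4C−4)+0.615/C = 1.1404; K_s = 1+0.5/C = 1.0485
F_a = (F_max−F_min)/2 = 474 N; F_m = (F_max+F_min)/2 = 1346 N
τ_a = K_W·8F_aD/(πd³) = 1.1404 × 124.32 = 141.77 MPa
τ_m = K_s·8F_mD/(πd³) = 1.0485 × 353.04 = 370.18 MPa
Goodman: 1/n_f = τ_a/S_se + τ_m/S_su = 141.77/391 + 370.18/992 = 0.36259 + 0.37316 = 0.73575
n_f = 1/0.73575 = 1.359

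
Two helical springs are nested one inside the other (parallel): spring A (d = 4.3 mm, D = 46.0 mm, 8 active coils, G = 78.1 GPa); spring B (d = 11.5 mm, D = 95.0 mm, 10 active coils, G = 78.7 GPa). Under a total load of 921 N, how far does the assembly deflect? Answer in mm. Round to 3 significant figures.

37.8 mm

k_A = Gd⁴/(8D³N_a) = (78.1×10³)(4.3⁴)/(8·46.0³·8) = 4.2862 N/mm
k_B = Gd⁴/(8D³N_a) = (78.7×10³)(11.5⁴)/(8·95.0³·10) = 20.068 N/mm
Parallel: k_eq = 4.2862 + 20.068 = 24.354 N/mm
δ = F/k_eq = 921/24.354 = 37.817 mm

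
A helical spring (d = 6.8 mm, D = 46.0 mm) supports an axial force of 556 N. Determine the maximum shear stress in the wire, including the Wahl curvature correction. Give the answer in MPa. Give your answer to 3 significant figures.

Spring index C = D/d = 46.0/6.8 = 6.7647
K_W = (4C−1)/(4C−4) + 0.615/C = 26.059/23.059 + 0.0909 = 1.2210
τ₀ = 8FD/(πd³) = 8·556·46.0/(π·6.8³) = 204608/987.82 = 207.13 MPa
τ_max = K·τ₀ = 1.2210 × 207.13 = 252.91 MPa

253 MPa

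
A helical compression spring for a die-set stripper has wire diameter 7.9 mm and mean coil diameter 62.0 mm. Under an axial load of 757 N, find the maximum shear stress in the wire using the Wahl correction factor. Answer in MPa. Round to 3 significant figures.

288 MPa

Spring index C = D/d = 62.0/7.9 = 7.8481
K_W = (4C−1)/(4C−4) + 0.615/C = 30.392/27.392 + 0.0784 = 1.1879
τ₀ = 8FD/(πd³) = 8·757·62.0/(π·7.9³) = 375472/1548.9 = 242.41 MPa
τ_max = K·τ₀ = 1.1879 × 242.41 = 287.95 MPa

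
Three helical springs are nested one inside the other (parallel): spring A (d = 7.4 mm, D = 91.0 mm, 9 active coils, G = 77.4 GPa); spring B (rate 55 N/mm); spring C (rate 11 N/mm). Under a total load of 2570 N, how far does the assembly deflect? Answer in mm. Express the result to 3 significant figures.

k_A = Gd⁴/(8D³N_a) = (77.4×10³)(7.4⁴)/(8·91.0³·9) = 4.2777 N/mm
Parallel: k_eq = 4.2777 + 55 + 11 = 70.278 N/mm
δ = F/k_eq = 2570/70.278 = 36.569 mm

36.6 mm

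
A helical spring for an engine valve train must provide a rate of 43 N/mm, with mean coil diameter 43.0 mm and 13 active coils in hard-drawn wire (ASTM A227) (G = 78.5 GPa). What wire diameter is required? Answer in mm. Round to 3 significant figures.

d = (8D³N_a·k / G)^(1/4) = (8·43.0³·13·43 / (78.5×10³))^0.25
  = (4529.4)^0.25 = 8.2037 mm

8.20 mm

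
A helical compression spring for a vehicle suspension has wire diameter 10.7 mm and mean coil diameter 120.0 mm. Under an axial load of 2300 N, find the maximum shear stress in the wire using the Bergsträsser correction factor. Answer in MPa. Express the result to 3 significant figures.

642 MPa

Spring index C = D/d = 120.0/10.7 = 11.2150
K_B = (4C+2)/(4C−3) = 46.860/41.860 = 1.1194
τ₀ = 8FD/(πd³) = 8·2300·120.0/(π·10.7³) = 2.208e+06/3848.6 = 573.72 MPa
τ_max = K·τ₀ = 1.1194 × 573.72 = 642.25 MPa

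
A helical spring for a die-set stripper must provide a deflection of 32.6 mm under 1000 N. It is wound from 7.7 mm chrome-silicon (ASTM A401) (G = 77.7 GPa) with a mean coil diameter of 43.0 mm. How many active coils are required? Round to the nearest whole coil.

Required rate k = F/δ = 1000/32.6 = 30.675 N/mm
N_a = Gd⁴/(8D³k) = (77.7×10³ × 7.7⁴)/(8 × 43.0³ × 30.675)
    = 2.73139e+08 / 1.95109e+07 = 14 → 14 coils

14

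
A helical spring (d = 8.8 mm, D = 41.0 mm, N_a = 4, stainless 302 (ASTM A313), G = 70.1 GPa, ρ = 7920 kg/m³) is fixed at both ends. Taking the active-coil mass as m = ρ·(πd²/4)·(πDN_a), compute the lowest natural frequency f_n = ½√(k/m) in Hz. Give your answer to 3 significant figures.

k = Gd⁴/(8D³N_a) = (70.1×10³)(8.8⁴)/(8·41.0³·4) = 190.61 N/mm = 1.9061e+05 N/m
Wire length L = πDN_a = π·41.0·4 = 515.22 mm
m = ρ·(πd²/4)·L = 7920 × 60.821×10⁻⁶ m² × 0.51522 m = 0.24818 kg
f_n = ½√(k/m) = 0.5·√(1.9061e+05/0.24818) = 0.5·√(7.6802e+05) = 438.18 Hz

438 Hz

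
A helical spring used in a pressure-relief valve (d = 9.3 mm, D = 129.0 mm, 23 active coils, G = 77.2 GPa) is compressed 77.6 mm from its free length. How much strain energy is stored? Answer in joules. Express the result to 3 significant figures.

k = Gd⁴/(8D³N_a) = (77.2×10³)(9.3⁴)/(8·129.0³·23) = 1.462 N/mm
U = ½kδ² = 0.5 × 1.462 × 77.6² = 4402.1 N·mm = 4.4021 J

4.40 J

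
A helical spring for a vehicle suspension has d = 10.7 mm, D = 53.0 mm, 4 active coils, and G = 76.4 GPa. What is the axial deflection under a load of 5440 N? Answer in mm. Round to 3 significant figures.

25.9 mm

k = Gd⁴/(8D³N_a) = (76.4×10³)(10.7⁴)/(8·53.0³·4) = 210.21 N/mm
δ = F/k = 5440 / 210.21 = 25.879 mm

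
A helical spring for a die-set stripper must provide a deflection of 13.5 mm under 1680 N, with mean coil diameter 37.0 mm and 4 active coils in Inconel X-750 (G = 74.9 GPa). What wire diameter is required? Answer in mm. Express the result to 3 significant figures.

7.20 mm

Required rate k = F/δ = 1680/13.5 = 124.44 N/mm
d = (8D³N_a·k / G)^(1/4) = (8·37.0³·4·124.44 / (74.9×10³))^0.25
  = (2693.1)^0.25 = 7.2038 mm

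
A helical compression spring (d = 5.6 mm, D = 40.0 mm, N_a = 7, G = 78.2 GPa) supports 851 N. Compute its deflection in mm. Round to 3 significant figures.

k = Gd⁴/(8D³N_a) = (78.2×10³)(5.6⁴)/(8·40.0³·7) = 21.458 N/mm
δ = F/k = 851 / 21.458 = 39.659 mm

39.7 mm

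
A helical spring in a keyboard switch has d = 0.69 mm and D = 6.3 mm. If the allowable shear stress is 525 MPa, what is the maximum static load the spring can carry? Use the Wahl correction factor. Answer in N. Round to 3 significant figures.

9.27 N

C = D/d = 6.3/0.69 = 9.1304
K_W = (4C−1)/(4C−4) + 0.615/C = 35.522/32.522 + 0.0674 = 1.1596
τ_max = K·8FD/(πd³) → F_max = τ_allow·πd³/(8DK)
F_max = 525·π·0.69³/(8·6.3·1.1596) = 541.82/58.444 = 9.2708 N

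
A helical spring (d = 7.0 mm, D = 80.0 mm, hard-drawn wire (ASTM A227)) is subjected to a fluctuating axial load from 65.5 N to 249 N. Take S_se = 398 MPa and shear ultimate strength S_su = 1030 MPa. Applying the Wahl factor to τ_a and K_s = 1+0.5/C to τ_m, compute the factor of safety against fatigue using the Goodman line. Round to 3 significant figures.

4.02

C = D/d = 80.0/7.0 = 11.4286; K_W = (4C−1)/(4C−4)+0.615/C = 1.1257; K_s = 1+0.5/C = 1.0437
F_a = (F_max−F_min)/2 = 91.75 N; F_m = (F_max+F_min)/2 = 157.25 N
τ_a = K_W·8F_aD/(πd³) = 1.1257 × 54.493 = 61.345 MPa
τ_m = K_s·8F_mD/(πd³) = 1.0437 × 93.396 = 97.482 MPa
Goodman: 1/n_f = τ_a/S_se + τ_m/S_su = 61.345/398 + 97.482/1030 = 0.15413 + 0.09464 = 0.24877
n_f = 1/0.24877 = 4.02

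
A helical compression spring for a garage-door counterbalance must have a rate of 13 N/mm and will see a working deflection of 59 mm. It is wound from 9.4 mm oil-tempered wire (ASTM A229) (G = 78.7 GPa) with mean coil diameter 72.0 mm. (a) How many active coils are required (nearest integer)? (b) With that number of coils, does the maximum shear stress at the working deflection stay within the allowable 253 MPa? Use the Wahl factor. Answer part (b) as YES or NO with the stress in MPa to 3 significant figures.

N_a = Gd⁴/(8D³k) = (78.7×10³)(9.4⁴)/(8·72.0³·13) = 15.83 → N_a = 16
Actual rate k = Gd⁴/(8D³·16) = 12.861 N/mm
Working load F = kδ = 12.861·59 = 758.81 N
C = 72.0/9.4 = 7.6596; K_W = (4C−1)/(4C−4)+0.615/C = 1.1929
τ_max = K_W·8FD/(πd³) = 1.1929·167.5 = 199.81 MPa
τ_max ≤ 253 MPa → acceptable

(a) 16 coils; (b) YES, τ_max = 200 MPa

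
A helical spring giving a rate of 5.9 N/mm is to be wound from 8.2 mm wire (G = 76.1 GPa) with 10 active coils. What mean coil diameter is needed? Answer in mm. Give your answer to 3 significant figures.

D = (Gd⁴/(8N_a·k))^(1/3) = (76.1×10³·8.2⁴/(8·10·5.9))^(1/3)
  = (728951)^(1/3) = 89.9980 mm

90.0 mm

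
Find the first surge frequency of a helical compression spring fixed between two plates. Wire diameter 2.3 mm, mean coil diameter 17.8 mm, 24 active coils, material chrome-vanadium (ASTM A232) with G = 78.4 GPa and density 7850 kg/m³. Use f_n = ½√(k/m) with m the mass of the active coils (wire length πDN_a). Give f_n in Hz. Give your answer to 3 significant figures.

108 Hz

k = Gd⁴/(8D³N_a) = (78.4×10³)(2.3⁴)/(8·17.8³·24) = 2.0261 N/mm = 2026.1 N/m
Wire length L = πDN_a = π·17.8·24 = 1342.1 mm
m = ρ·(πd²/4)·L = 7850 × 4.1548×10⁻⁶ m² × 1.3421 m = 0.043772 kg
f_n = ½√(k/m) = 0.5·√(2026.1/0.043772) = 0.5·√(46288) = 107.57 Hz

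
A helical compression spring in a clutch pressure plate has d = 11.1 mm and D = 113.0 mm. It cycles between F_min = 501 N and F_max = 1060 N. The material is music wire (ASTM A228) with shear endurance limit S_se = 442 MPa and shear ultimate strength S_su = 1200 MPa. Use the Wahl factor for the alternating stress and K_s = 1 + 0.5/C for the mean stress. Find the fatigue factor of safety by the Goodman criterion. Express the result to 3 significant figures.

3.38

C = D/d = 113.0/11.1 = 10.1802; K_W = (4C−1)/(4C−4)+0.615/C = 1.1421; K_s = 1+0.5/C = 1.0491
F_a = (F_max−F_min)/2 = 279.5 N; F_m = (F_max+F_min)/2 = 780.5 N
τ_a = K_W·8F_aD/(πd³) = 1.1421 × 58.807 = 67.164 MPa
τ_m = K_s·8F_mD/(πd³) = 1.0491 × 164.22 = 172.28 MPa
Goodman: 1/n_f = τ_a/S_se + τ_m/S_su = 67.164/442 + 172.28/1200 = 0.15196 + 0.14357 = 0.29553
n_f = 1/0.29553 = 3.384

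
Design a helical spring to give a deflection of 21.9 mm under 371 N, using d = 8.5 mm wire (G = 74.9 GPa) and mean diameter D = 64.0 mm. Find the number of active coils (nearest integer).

Required rate k = F/δ = 371/21.9 = 16.941 N/mm
N_a = Gd⁴/(8D³k) = (74.9×10³ × 8.5⁴)/(8 × 64.0³ × 16.941)
    = 3.90983e+08 / 3.55271e+07 = 11.01 → 11 coils

11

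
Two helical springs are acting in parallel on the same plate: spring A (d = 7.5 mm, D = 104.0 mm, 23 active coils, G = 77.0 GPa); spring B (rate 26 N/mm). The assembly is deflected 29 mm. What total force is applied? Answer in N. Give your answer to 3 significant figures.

k_A = Gd⁴/(8D³N_a) = (77.0×10³)(7.5⁴)/(8·104.0³·23) = 1.1771 N/mm
Parallel: k_eq = 1.1771 + 26 = 27.177 N/mm
F = k_eq·δ = 27.177·29 = 788.14 N

788 N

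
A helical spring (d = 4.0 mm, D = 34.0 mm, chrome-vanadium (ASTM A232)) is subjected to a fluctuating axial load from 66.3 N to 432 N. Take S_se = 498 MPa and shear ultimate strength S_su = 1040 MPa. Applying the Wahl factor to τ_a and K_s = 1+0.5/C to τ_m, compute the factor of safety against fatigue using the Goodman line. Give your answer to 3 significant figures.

1.08

C = D/d = 34.0/4.0 = 8.5000; K_W = (4C−1)/(4C−4)+0.615/C = 1.1724; K_s = 1+0.5/C = 1.0588
F_a = (F_max−F_min)/2 = 182.85 N; F_m = (F_max+F_min)/2 = 249.15 N
τ_a = K_W·8F_aD/(πd³) = 1.1724 × 247.36 = 290 MPa
τ_m = K_s·8F_mD/(πd³) = 1.0588 × 337.05 = 356.88 MPa
Goodman: 1/n_f = τ_a/S_se + τ_m/S_su = 290/498 + 356.88/1040 = 0.58232 + 0.34315 = 0.92548
n_f = 1/0.92548 = 1.081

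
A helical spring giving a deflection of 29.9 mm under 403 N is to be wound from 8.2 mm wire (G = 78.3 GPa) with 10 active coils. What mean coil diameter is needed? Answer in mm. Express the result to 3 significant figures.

69.0 mm

Required rate k = F/δ = 403/29.9 = 13.478 N/mm
D = (Gd⁴/(8N_a·k))^(1/3) = (78.3×10³·8.2⁴/(8·10·13.478))^(1/3)
  = (328317)^(1/3) = 68.9866 mm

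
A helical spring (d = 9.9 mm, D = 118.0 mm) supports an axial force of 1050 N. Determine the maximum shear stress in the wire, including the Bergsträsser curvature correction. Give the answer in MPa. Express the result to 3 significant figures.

362 MPa

Spring index C = D/d = 118.0/9.9 = 11.9192
K_B = (4C+2)/(4C−3) = 49.677/44.677 = 1.1119
τ₀ = 8FD/(πd³) = 8·1050·118.0/(π·9.9³) = 991200/3048.3 = 325.17 MPa
τ_max = K·τ₀ = 1.1119 × 325.17 = 361.56 MPa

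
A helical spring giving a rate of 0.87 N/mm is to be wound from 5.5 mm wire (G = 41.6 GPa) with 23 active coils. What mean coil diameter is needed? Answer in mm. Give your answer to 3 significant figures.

62.0 mm

D = (Gd⁴/(8N_a·k))^(1/3) = (41.6×10³·5.5⁴/(8·23·0.87))^(1/3)
  = (237797)^(1/3) = 61.9540 mm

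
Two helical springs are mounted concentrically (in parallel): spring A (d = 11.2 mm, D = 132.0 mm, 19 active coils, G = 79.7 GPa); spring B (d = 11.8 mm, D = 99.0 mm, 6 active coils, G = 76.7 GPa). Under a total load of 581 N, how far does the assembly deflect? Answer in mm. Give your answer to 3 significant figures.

16.4 mm

k_A = Gd⁴/(8D³N_a) = (79.7×10³)(11.2⁴)/(8·132.0³·19) = 3.5873 N/mm
k_B = Gd⁴/(8D³N_a) = (76.7×10³)(11.8⁴)/(8·99.0³·6) = 31.928 N/mm
Parallel: k_eq = 3.5873 + 31.928 = 35.516 N/mm
δ = F/k_eq = 581/35.516 = 16.359 mm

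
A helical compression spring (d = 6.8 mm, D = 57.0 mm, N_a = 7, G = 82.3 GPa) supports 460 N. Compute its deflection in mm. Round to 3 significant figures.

k = Gd⁴/(8D³N_a) = (82.3×10³)(6.8⁴)/(8·57.0³·7) = 16.968 N/mm
δ = F/k = 460 / 16.968 = 27.11 mm

27.1 mm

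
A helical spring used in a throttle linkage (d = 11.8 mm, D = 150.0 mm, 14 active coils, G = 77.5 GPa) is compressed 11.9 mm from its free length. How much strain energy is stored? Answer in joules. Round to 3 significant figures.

0.281 J

k = Gd⁴/(8D³N_a) = (77.5×10³)(11.8⁴)/(8·150.0³·14) = 3.975 N/mm
U = ½kδ² = 0.5 × 3.975 × 11.9² = 281.45 N·mm = 0.28145 J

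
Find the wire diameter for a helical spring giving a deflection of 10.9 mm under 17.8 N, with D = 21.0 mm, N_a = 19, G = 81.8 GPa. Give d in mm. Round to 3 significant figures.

Required rate k = F/δ = 17.8/10.9 = 1.633 N/mm
d = (8D³N_a·k / G)^(1/4) = (8·21.0³·19·1.633 / (81.8×10³))^0.25
  = (28.102)^0.25 = 2.3024 mm

2.30 mm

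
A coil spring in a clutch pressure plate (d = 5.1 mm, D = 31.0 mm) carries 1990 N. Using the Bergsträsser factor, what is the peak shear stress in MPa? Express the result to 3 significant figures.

Spring index C = D/d = 31.0/5.1 = 6.0784
K_B = (4C+2)/(4C−3) = 26.314/21.314 = 1.2346
τ₀ = 8FD/(πd³) = 8·1990·31.0/(π·5.1³) = 493520/416.74 = 1184.3 MPa
τ_max = K·τ₀ = 1.2346 × 1184.3 = 1462.1 MPa

1460 MPa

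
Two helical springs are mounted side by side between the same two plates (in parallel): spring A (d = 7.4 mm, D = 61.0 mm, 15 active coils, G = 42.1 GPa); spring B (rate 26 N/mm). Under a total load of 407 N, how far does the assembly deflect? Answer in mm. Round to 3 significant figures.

13.3 mm

k_A = Gd⁴/(8D³N_a) = (42.1×10³)(7.4⁴)/(8·61.0³·15) = 4.6349 N/mm
Parallel: k_eq = 4.6349 + 26 = 30.635 N/mm
δ = F/k_eq = 407/30.635 = 13.286 mm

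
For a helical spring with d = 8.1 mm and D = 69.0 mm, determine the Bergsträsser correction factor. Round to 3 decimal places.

1.161

C = D/d = 69.0/8.1 = 8.5185
K_B = (4C+2)/(4C−3) = 36.074/31.074 = 1.1609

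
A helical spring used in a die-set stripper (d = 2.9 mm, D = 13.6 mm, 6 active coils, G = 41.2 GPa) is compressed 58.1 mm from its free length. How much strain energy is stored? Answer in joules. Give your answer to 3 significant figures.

40.7 J

k = Gd⁴/(8D³N_a) = (41.2×10³)(2.9⁴)/(8·13.6³·6) = 24.134 N/mm
U = ½kδ² = 0.5 × 24.134 × 58.1² = 40734 N·mm = 40.734 J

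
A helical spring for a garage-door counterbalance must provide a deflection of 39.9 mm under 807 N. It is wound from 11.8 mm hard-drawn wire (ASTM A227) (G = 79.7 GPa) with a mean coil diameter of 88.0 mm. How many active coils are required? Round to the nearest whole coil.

Required rate k = F/δ = 807/39.9 = 20.226 N/mm
N_a = Gd⁴/(8D³k) = (79.7×10³ × 11.8⁴)/(8 × 88.0³ × 20.226)
    = 1.54521e+09 / 1.10265e+08 = 14.01 → 14 coils

14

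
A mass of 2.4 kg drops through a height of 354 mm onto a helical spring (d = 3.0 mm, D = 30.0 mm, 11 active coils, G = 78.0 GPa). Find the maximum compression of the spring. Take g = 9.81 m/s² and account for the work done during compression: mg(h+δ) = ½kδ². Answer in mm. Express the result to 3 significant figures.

k = Gd⁴/(8D³N_a) = (78.0×10³)(3.0⁴)/(8·30.0³·11) = 2.6591 N/mm
W = mg = 2.4 × 9.81 = 23.544 N
½kδ² − Wδ − Wh = 0 → δ = (W + √(W² + 2kWh))/k
δ = (23.544 + √(554.32 + 44324.8))/2.6591 = (23.544 + 211.85)/2.6591 = 88.523 mm

88.5 mm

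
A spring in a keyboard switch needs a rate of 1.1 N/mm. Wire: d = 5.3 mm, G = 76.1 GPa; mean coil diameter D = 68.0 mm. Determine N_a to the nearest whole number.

N_a = Gd⁴/(8D³k) = (76.1×10³ × 5.3⁴)/(8 × 68.0³ × 1.1)
    = 6.00466e+07 / 2.767e+06 = 21.7 → 22 coils

22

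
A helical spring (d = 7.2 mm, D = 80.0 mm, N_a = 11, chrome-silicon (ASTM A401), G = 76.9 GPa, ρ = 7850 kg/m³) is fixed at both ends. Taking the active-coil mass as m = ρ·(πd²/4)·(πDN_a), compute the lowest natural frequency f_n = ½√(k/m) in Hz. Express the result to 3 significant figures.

k = Gd⁴/(8D³N_a) = (76.9×10³)(7.2⁴)/(8·80.0³·11) = 4.5867 N/mm = 4586.7 N/m
Wire length L = πDN_a = π·80.0·11 = 2764.6 mm
m = ρ·(πd²/4)·L = 7850 × 40.715×10⁻⁶ m² × 2.7646 m = 0.8836 kg
f_n = ½√(k/m) = 0.5·√(4586.7/0.8836) = 0.5·√(5190.9) = 36.024 Hz

36.0 Hz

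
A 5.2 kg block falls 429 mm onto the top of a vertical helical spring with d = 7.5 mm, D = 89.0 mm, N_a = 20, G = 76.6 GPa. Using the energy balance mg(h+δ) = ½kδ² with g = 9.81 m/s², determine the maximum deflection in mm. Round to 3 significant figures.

168 mm

k = Gd⁴/(8D³N_a) = (76.6×10³)(7.5⁴)/(8·89.0³·20) = 2.1487 N/mm
W = mg = 5.2 × 9.81 = 51.012 N
½kδ² − Wδ − Wh = 0 → δ = (W + √(W² + 2kWh))/k
δ = (51.012 + √(2602.2 + 94046.7))/2.1487 = (51.012 + 310.88)/2.1487 = 168.42 mm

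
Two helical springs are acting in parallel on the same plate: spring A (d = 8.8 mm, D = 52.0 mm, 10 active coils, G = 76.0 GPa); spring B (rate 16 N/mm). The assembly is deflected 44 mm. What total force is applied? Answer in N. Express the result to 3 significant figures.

2490 N

k_A = Gd⁴/(8D³N_a) = (76.0×10³)(8.8⁴)/(8·52.0³·10) = 40.518 N/mm
Parallel: k_eq = 40.518 + 16 = 56.518 N/mm
F = k_eq·δ = 56.518·44 = 2486.8 N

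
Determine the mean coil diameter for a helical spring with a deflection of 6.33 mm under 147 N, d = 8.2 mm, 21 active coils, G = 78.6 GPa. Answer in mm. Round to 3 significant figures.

Required rate k = F/δ = 147/6.33 = 23.223 N/mm
D = (Gd⁴/(8N_a·k))^(1/3) = (78.6×10³·8.2⁴/(8·21·23.223))^(1/3)
  = (91086.7)^(1/3) = 44.9937 mm

45.0 mm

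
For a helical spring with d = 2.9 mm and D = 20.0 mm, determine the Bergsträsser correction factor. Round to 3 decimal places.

1.203

C = D/d = 20.0/2.9 = 6.8966
K_B = (4C+2)/(4C−3) = 29.586/24.586 = 1.2034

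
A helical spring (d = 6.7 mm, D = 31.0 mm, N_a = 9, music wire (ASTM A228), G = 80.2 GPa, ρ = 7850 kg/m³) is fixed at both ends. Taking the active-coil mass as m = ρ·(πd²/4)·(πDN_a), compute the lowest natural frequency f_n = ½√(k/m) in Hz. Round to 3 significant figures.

279 Hz

k = Gd⁴/(8D³N_a) = (80.2×10³)(6.7⁴)/(8·31.0³·9) = 75.345 N/mm = 75345 N/m
Wire length L = πDN_a = π·31.0·9 = 876.5 mm
m = ρ·(πd²/4)·L = 7850 × 35.257×10⁻⁶ m² × 0.8765 m = 0.24258 kg
f_n = ½√(k/m) = 0.5·√(75345/0.24258) = 0.5·√(3.1059e+05) = 278.65 Hz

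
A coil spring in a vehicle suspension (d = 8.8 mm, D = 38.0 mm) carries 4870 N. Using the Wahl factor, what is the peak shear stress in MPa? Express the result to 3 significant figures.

946 MPa

Spring index C = D/d = 38.0/8.8 = 4.3182
K_W = (4C−1)/(4C−4) + 0.615/C = 16.273/13.273 + 0.1424 = 1.3684
τ₀ = 8FD/(πd³) = 8·4870·38.0/(π·8.8³) = 1.48048e+06/2140.9 = 691.52 MPa
τ_max = K·τ₀ = 1.3684 × 691.52 = 946.31 MPa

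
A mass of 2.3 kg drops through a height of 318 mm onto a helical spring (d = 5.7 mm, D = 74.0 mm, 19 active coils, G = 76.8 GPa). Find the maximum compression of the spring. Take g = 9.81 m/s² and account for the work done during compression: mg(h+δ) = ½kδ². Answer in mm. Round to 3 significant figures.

k = Gd⁴/(8D³N_a) = (76.8×10³)(5.7⁴)/(8·74.0³·19) = 1.3162 N/mm
W = mg = 2.3 × 9.81 = 22.563 N
½kδ² − Wδ − Wh = 0 → δ = (W + √(W² + 2kWh))/k
δ = (22.563 + √(509.09 + 18887.6))/1.3162 = (22.563 + 139.27)/1.3162 = 122.96 mm

123 mm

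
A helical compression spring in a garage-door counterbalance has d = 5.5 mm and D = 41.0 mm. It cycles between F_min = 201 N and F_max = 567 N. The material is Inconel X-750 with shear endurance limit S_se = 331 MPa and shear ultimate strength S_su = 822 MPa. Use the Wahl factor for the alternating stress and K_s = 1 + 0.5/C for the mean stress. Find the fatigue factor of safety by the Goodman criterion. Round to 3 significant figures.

1.37

C = D/d = 41.0/5.5 = 7.4545; K_W = (4C−1)/(4C−4)+0.615/C = 1.1987; K_s = 1+0.5/C = 1.0671
F_a = (F_max−F_min)/2 = 183 N; F_m = (F_max+F_min)/2 = 384 N
τ_a = K_W·8F_aD/(πd³) = 1.1987 × 114.84 = 137.66 MPa
τ_m = K_s·8F_mD/(πd³) = 1.0671 × 240.97 = 257.14 MPa
Goodman: 1/n_f = τ_a/S_se + τ_m/S_su = 137.66/331 + 257.14/822 = 0.41588 + 0.31282 = 0.7287
n_f = 1/0.7287 = 1.372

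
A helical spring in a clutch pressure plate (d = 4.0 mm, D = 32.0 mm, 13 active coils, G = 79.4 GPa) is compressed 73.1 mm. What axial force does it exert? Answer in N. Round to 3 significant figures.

k = Gd⁴/(8D³N_a) = (79.4×10³)(4.0⁴)/(8·32.0³·13) = 5.9645 N/mm
F = k·δ = 5.9645 × 73.1 = 436.01 N

436 N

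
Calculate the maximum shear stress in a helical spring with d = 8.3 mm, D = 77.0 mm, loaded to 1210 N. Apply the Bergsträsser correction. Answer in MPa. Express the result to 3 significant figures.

Spring index C = D/d = 77.0/8.3 = 9.2771
K_B = (4C+2)/(4C−3) = 39.108/34.108 = 1.1466
τ₀ = 8FD/(πd³) = 8·1210·77.0/(π·8.3³) = 745360/1796.3 = 414.94 MPa
τ_max = K·τ₀ = 1.1466 × 414.94 = 475.76 MPa

476 MPa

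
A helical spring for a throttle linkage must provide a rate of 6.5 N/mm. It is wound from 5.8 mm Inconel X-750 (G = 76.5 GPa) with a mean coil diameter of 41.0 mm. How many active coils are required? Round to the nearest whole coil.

N_a = Gd⁴/(8D³k) = (76.5×10³ × 5.8⁴)/(8 × 41.0³ × 6.5)
    = 8.65712e+07 / 3.58389e+06 = 24.16 → 24 coils

24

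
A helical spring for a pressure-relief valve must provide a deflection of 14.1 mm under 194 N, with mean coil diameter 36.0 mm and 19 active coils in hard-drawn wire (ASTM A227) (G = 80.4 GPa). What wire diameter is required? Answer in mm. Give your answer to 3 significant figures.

5.90 mm

Required rate k = F/δ = 194/14.1 = 13.759 N/mm
d = (8D³N_a·k / G)^(1/4) = (8·36.0³·19·13.759 / (80.4×10³))^0.25
  = (1213.6)^0.25 = 5.9023 mm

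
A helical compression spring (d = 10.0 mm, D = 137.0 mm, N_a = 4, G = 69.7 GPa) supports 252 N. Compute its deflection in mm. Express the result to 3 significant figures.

k = Gd⁴/(8D³N_a) = (69.7×10³)(10.0⁴)/(8·137.0³·4) = 8.4707 N/mm
δ = F/k = 252 / 8.4707 = 29.749 mm

29.7 mm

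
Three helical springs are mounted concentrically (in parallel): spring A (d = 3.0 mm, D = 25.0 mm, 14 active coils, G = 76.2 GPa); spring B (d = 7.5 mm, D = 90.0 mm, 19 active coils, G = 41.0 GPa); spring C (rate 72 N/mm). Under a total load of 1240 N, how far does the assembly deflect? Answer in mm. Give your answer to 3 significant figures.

16.2 mm

k_A = Gd⁴/(8D³N_a) = (76.2×10³)(3.0⁴)/(8·25.0³·14) = 3.527 N/mm
k_B = Gd⁴/(8D³N_a) = (41.0×10³)(7.5⁴)/(8·90.0³·19) = 1.1707 N/mm
Parallel: k_eq = 3.527 + 1.1707 + 72 = 76.698 N/mm
δ = F/k_eq = 1240/76.698 = 16.167 mm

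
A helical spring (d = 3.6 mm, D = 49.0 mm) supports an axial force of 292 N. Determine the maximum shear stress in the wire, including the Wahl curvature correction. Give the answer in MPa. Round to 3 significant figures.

863 MPa

Spring index C = D/d = 49.0/3.6 = 13.6111
K_W = (4C−1)/(4C−4) + 0.615/C = 53.444/50.444 + 0.0452 = 1.1047
τ₀ = 8FD/(πd³) = 8·292·49.0/(π·3.6³) = 114464/146.57 = 780.93 MPa
τ_max = K·τ₀ = 1.1047 × 780.93 = 862.66 MPa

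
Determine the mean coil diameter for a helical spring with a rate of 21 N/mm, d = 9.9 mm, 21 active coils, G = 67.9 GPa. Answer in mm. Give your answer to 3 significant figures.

57.0 mm

D = (Gd⁴/(8N_a·k))^(1/3) = (67.9×10³·9.9⁴/(8·21·21))^(1/3)
  = (184877)^(1/3) = 56.9675 mm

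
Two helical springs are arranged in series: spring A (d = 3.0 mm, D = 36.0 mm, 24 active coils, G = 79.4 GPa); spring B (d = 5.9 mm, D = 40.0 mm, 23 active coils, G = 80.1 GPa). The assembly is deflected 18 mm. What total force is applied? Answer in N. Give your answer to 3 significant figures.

k_A = Gd⁴/(8D³N_a) = (79.4×10³)(3.0⁴)/(8·36.0³·24) = 0.71795 N/mm
k_B = Gd⁴/(8D³N_a) = (80.1×10³)(5.9⁴)/(8·40.0³·23) = 8.2422 N/mm
Series: 1/k_eq = 1/0.71795 + 1/8.2422 = 1.5142; k_eq = 0.66043 N/mm
F = k_eq·δ = 0.66043·18 = 11.888 N

11.9 N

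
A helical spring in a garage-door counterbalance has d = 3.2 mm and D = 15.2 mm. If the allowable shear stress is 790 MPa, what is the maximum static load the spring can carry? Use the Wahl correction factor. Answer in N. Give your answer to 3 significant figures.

C = D/d = 15.2/3.2 = 4.7500
K_W = (4C−1)/(4C−4) + 0.615/C = 18.000/15.000 + 0.1295 = 1.3295
τ_max = K·8FD/(πd³) → F_max = τ_allow·πd³/(8DK)
F_max = 790·π·3.2³/(8·15.2·1.3295) = 81326/161.66 = 503.05 N

503 N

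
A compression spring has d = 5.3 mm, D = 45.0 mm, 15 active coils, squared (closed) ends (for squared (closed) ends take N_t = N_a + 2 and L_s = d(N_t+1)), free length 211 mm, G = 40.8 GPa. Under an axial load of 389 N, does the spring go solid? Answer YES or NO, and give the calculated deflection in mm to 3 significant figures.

k = Gd⁴/(8D³N_a) = (40.8×10³)(5.3⁴)/(8·45.0³·15) = 2.944 N/mm
N_t = 17; L_s = 5.3·18 = 95.4 mm; δ_solid = L₀ − L_s = 211 − 95.4 = 115.6 mm
δ = F/k = 389/2.944 = 132.13 mm
δ ≥ δ_solid → spring goes solid

YES, δ = 132 mm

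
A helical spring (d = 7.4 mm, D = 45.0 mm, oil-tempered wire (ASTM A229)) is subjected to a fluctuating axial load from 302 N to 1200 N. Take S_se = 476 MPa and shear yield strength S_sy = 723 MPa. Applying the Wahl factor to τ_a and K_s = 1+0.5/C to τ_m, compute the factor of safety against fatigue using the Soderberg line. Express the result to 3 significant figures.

1.54

C = D/d = 45.0/7.4 = 6.0811; K_W = (4C−1)/(4C−4)+0.615/C = 1.2487; K_s = 1+0.5/C = 1.0822
F_a = (F_max−F_min)/2 = 449 N; F_m = (F_max+F_min)/2 = 751 N
τ_a = K_W·8F_aD/(πd³) = 1.2487 × 126.97 = 158.55 MPa
τ_m = K_s·8F_mD/(πd³) = 1.0822 × 212.37 = 229.83 MPa
Soderberg: 1/n_f = τ_a/S_se + τ_m/S_sy = 158.55/476 + 229.83/723 = 0.33310 + 0.31789 = 0.65098
n_f = 1/0.65098 = 1.536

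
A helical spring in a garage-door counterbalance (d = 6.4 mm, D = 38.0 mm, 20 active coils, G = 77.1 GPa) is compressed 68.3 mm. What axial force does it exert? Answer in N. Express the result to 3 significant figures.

k = Gd⁴/(8D³N_a) = (77.1×10³)(6.4⁴)/(8·38.0³·20) = 14.733 N/mm
F = k·δ = 14.733 × 68.3 = 1006.3 N

1010 N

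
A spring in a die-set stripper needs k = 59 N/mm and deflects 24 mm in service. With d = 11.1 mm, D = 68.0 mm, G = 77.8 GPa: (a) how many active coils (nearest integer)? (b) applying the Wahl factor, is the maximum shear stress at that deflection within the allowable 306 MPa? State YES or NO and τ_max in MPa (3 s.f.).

(a) 8 coils; (b) YES, τ_max = 222 MPa

N_a = Gd⁴/(8D³k) = (77.8×10³)(11.1⁴)/(8·68.0³·59) = 7.958 → N_a = 8
Actual rate k = Gd⁴/(8D³·8) = 58.69 N/mm
Working load F = kδ = 58.69·24 = 1408.6 N
C = 68.0/11.1 = 6.1261; K_W = (4C−1)/(4C−4)+0.615/C = 1.2467
τ_max = K_W·8FD/(πd³) = 1.2467·178.34 = 222.34 MPa
τ_max ≤ 306 MPa → acceptable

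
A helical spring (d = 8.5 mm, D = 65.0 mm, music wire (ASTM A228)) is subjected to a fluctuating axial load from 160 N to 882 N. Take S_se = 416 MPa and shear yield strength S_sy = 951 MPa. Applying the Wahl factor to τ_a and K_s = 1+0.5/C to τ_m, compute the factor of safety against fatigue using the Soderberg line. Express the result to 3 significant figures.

2.29

C = D/d = 65.0/8.5 = 7.6471; K_W = (4C−1)/(4C−4)+0.615/C = 1.1933; K_s = 1+0.5/C = 1.0654
F_a = (F_max−F_min)/2 = 361 N; F_m = (F_max+F_min)/2 = 521 N
τ_a = K_W·8F_aD/(πd³) = 1.1933 × 97.298 = 116.1 MPa
τ_m = K_s·8F_mD/(πd³) = 1.0654 × 140.42 = 149.6 MPa
Soderberg: 1/n_f = τ_a/S_se + τ_m/S_sy = 116.1/416 + 149.6/951 = 0.27909 + 0.15731 = 0.4364
n_f = 1/0.4364 = 2.291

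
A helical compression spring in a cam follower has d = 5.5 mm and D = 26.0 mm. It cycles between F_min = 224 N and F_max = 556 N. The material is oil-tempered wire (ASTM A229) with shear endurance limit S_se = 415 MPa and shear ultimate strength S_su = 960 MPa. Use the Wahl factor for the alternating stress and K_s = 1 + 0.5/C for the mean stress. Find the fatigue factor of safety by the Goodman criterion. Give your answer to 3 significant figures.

C = D/d = 26.0/5.5 = 4.7273; K_W = (4C−1)/(4C−4)+0.615/C = 1.3313; K_s = 1+0.5/C = 1.1058
F_a = (F_max−F_min)/2 = 166 N; F_m = (F_max+F_min)/2 = 390 N
τ_a = K_W·8F_aD/(πd³) = 1.3313 × 66.059 = 87.946 MPa
τ_m = K_s·8F_mD/(πd³) = 1.1058 × 155.2 = 171.61 MPa
Goodman: 1/n_f = τ_a/S_se + τ_m/S_su = 87.946/415 + 171.61/960 = 0.21192 + 0.17877 = 0.39068
n_f = 1/0.39068 = 2.56

2.56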